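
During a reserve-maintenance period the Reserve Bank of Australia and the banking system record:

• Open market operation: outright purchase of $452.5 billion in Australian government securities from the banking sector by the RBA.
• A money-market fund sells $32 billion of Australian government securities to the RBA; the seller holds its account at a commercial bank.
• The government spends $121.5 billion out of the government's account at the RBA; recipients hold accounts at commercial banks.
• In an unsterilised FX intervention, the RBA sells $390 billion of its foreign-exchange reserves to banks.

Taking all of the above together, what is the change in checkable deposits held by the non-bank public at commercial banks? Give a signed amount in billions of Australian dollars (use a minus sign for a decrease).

OMO purchase (from banks) $452.5 billion: the counterparty is a bank, so public deposits are unchanged → 0.
Asset purchase (from non-banks) $32 billion: non-bank counterparties' bank balances rise → +$32B.
Government spending $121.5 billion: non-bank counterparties' bank balances rise → +$121.5B.
FX sale $390 billion: the counterparty is a bank, so public deposits are unchanged → 0.
Net: 0 + 32 + 121.5 + 0 = +$153.5 billion.

+$153.5 billion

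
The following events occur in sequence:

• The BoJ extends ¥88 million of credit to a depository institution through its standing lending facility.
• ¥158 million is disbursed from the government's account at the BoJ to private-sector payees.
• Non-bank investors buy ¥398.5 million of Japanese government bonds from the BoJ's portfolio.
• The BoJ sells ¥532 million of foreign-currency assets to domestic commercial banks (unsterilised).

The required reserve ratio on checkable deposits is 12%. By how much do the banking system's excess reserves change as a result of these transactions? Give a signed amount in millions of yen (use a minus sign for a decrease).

-¥655.64 million

Discount-window loan ¥88 million: reserves +¥88M, deposits 0.
Government spending ¥158 million: reserves +¥158M, deposits +¥158M.
Asset sale (to non-banks) ¥398.5 million: reserves −¥398.5M, deposits −¥398.5M.
FX sale ¥532 million: reserves −¥532M, deposits 0.
Totals: Δreserves = −¥684.5M, Δdeposits = −¥240.5M.
Δrequired reserves = 12% × −¥240.5M = −¥28.86M.
Δexcess reserves = Δreserves − Δrequired = −¥684.5M − (−¥28.86M) = -¥655.64 million.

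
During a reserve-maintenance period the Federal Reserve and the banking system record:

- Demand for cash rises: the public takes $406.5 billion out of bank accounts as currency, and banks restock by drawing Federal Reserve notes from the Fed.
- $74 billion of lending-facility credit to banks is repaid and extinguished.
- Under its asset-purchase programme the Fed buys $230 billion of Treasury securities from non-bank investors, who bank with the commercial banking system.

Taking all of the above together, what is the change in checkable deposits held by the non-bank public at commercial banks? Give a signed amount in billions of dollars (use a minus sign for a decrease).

-$176.5 billion

Fed balance sheet:
  Assets:      Securities +$230B, Loans to banks −$74B
  Liabilities: Bank reserves −$250.5B, Currency in circulation +$406.5B
Commercial banking system:
  Assets:      Reserves at CB −$250.5B
  Liabilities: Checkable deposits −$176.5B, Borrowings from CB −$74B
So the change in checkable deposits held by the non-bank public at commercial banks is -$176.5 billion.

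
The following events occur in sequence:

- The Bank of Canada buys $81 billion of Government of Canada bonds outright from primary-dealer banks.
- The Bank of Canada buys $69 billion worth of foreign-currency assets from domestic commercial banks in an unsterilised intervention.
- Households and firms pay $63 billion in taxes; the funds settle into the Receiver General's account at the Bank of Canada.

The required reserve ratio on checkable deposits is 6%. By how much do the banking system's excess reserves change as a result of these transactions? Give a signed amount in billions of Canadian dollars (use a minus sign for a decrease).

+$90.78 billion

OMO purchase (from banks) $81 billion: reserves +$81B, deposits 0.
FX purchase $69 billion: reserves +$69B, deposits 0.
Government account inflow $63 billion: reserves −$63B, deposits −$63B.
Totals: Δreserves = +$87B, Δdeposits = −$63B.
Δrequired reserves = 6% × −$63B = −$3.78B.
Δexcess reserves = Δreserves − Δrequired = +$87B − (−$3.78B) = +$90.78 billion.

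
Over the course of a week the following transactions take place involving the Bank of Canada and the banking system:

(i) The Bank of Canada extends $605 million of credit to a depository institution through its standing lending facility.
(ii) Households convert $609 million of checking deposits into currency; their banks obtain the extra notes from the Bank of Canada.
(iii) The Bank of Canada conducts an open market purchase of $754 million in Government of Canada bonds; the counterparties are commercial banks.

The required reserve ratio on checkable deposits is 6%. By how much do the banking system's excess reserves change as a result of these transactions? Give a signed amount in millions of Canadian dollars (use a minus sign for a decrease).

Discount-window loan $605 million: reserves +$605M, deposits 0.
Currency withdrawal $609 million: reserves −$609M, deposits −$609M.
OMO purchase (from banks) $754 million: reserves +$754M, deposits 0.
Totals: Δreserves = +$750M, Δdeposits = −$609M.
Δrequired reserves = 6% × −$609M = −$36.54M.
Δexcess reserves = Δreserves − Δrequired = +$750M − (−$36.54M) = +$786.54 million.

+$786.54 million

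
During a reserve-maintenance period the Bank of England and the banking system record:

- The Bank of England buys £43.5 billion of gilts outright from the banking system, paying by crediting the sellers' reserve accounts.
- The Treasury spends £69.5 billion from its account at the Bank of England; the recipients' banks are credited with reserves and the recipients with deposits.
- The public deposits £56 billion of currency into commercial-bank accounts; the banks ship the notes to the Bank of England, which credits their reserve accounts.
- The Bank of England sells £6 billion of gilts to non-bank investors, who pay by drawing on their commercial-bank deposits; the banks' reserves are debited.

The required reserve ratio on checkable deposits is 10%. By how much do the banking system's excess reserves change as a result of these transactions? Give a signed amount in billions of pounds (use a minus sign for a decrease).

OMO purchase (from banks) £43.5 billion: reserves +£43.5B, deposits 0.
Government spending £69.5 billion: reserves +£69.5B, deposits +£69.5B.
Currency deposit £56 billion: reserves +£56B, deposits +£56B.
Asset sale (to non-banks) £6 billion: reserves −£6B, deposits −£6B.
Totals: Δreserves = +£163B, Δdeposits = +£119.5B.
Δrequired reserves = 10% × +£119.5B = +£11.95B.
Δexcess reserves = Δreserves − Δrequired = +£163B − (+£11.95B) = +£151.05 billion.

+£151.05 billion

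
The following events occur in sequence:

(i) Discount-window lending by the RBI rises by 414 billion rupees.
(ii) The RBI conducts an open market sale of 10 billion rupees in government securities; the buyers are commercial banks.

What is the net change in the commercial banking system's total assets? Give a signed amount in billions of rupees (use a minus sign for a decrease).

Discount-window loan 414 billion rupees: bank balance sheets expand → +414B.
OMO sale (to banks) 10 billion rupees: just an asset swap on bank balance sheets → 0.
Net: 414 + 0 = +414 billion.

+414 billion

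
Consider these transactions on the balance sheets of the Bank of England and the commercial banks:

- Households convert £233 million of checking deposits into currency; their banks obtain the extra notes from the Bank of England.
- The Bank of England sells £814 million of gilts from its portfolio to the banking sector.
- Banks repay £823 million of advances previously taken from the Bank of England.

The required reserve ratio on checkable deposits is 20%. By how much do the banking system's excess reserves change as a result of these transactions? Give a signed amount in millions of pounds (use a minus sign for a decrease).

Currency withdrawal £233 million: reserves −£233M, deposits −£233M.
OMO sale (to banks) £814 million: reserves −£814M, deposits 0.
Discount-window repayment £823 million: reserves −£823M, deposits 0.
Totals: Δreserves = −£1870M, Δdeposits = −£233M.
Δrequired reserves = 20% × −£233M = −£46.6M.
Δexcess reserves = Δreserves − Δrequired = −£1870M − (−£46.6M) = -£1823.4 million.

-£1823.4 million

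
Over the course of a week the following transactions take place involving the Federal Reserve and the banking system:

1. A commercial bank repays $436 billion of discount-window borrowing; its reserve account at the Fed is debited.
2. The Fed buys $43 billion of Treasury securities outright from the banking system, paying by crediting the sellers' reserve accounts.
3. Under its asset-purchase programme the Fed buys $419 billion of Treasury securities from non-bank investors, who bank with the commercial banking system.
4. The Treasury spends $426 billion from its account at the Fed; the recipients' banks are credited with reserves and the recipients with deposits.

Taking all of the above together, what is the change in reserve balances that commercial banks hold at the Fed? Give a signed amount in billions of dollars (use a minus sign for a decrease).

+$452 billion

Discount-window repayment $436 billion: repayment is debited from reserves → −$436B.
OMO purchase (from banks) $43 billion: the Fed pays by crediting reserve accounts → +$43B.
Asset purchase (from non-banks) $419 billion: the Fed pays by crediting reserve accounts → +$419B.
Government spending $426 billion: government payments flow into bank reserve accounts → +$426B.
Net: −436 + 43 + 419 + 426 = +$452 billion.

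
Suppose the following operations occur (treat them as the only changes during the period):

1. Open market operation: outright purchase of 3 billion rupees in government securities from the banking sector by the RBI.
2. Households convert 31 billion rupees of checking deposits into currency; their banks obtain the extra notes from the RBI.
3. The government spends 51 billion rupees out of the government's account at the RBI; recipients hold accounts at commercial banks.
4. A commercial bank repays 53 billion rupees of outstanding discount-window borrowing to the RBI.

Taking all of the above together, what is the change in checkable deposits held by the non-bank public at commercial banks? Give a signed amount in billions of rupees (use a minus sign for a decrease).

RBI balance sheet:
  Assets:      Securities +3B, Loans to banks −53B
  Liabilities: Bank reserves −30B, Currency in circulation +31B, Government deposits −51B
Commercial banking system:
  Assets:      Reserves at CB −30B, Securities −3B
  Liabilities: Checkable deposits +20B, Borrowings from CB −53B
So the change in checkable deposits held by the non-bank public at commercial banks is +20 billion.

+20 billion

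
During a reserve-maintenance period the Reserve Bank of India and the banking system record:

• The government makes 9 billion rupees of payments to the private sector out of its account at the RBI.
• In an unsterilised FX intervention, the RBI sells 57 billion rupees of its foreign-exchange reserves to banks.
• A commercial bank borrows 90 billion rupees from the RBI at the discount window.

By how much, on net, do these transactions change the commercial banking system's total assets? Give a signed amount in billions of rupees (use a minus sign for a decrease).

RBI balance sheet:
  Assets:      Loans to banks +90B, Foreign assets −57B
  Liabilities: Bank reserves +42B, Government deposits −9B
Commercial banking system:
  Assets:      Reserves at CB +42B, Foreign assets +57B
  Liabilities: Checkable deposits +9B, Borrowings from CB +90B
Change in total bank assets = +99 billion.

+99 billion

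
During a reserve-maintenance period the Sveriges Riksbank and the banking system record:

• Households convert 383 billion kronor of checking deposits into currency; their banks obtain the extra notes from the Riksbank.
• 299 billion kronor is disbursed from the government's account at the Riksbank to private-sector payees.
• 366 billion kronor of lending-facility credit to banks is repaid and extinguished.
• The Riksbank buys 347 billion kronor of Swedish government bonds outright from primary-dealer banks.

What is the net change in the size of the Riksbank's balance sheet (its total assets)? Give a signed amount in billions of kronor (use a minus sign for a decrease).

Riksbank balance sheet:
  Assets:      Securities +347B, Loans to banks −366B
  Liabilities: Bank reserves −103B, Currency in circulation +383B, Government deposits −299B
Change in total Riksbank assets = -19 billion.

-19 billion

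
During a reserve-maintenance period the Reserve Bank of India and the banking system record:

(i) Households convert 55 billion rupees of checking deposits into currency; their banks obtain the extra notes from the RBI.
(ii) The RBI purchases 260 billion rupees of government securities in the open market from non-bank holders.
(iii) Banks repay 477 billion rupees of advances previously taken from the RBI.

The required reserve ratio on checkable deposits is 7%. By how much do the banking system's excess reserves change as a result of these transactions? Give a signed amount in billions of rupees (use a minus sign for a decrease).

-286.35 billion

Currency withdrawal 55 billion rupees: reserves −55B, deposits −55B.
Asset purchase (from non-banks) 260 billion rupees: reserves +260B, deposits +260B.
Discount-window repayment 477 billion rupees: reserves −477B, deposits 0.
Totals: Δreserves = −272B, Δdeposits = +205B.
Δrequired reserves = 7% × +205B = +14.35B.
Δexcess reserves = Δreserves − Δrequired = −272B − (+14.35B) = -286.35 billion.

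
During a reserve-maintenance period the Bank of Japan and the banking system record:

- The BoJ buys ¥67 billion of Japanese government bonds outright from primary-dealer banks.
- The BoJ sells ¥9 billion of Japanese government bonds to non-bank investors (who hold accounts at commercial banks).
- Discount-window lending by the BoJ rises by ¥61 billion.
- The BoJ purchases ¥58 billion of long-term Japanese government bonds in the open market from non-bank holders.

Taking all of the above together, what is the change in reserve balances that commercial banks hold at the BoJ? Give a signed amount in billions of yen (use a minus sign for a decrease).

+¥177 billion

BoJ balance sheet:
  Assets:      Securities +¥116B, Loans to banks +¥61B
  Liabilities: Bank reserves +¥177B
So the change in reserve balances that commercial banks hold at the BoJ is +¥177 billion.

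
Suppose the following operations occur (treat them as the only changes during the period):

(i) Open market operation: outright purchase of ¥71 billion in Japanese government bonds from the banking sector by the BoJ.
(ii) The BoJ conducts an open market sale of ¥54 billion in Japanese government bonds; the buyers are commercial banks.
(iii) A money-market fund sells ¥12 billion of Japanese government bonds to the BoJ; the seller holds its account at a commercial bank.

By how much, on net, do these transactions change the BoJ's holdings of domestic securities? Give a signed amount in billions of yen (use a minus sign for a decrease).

BoJ balance sheet:
  Assets:      Securities +¥29B
  Liabilities: Bank reserves +¥29B
So the change in the BoJ's holdings of domestic securities is +¥29 billion.

+¥29 billion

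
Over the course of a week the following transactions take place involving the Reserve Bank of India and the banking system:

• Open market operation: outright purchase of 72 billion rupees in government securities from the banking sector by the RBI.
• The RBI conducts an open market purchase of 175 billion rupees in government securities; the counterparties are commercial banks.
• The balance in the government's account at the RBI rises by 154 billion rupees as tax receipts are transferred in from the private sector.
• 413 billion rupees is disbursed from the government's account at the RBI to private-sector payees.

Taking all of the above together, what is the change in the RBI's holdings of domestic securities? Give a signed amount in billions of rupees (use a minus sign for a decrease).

OMO purchase (from banks) 72 billion rupees: securities added to the RBI's portfolio → +72B.
OMO purchase (from banks) 175 billion rupees: securities added to the RBI's portfolio → +175B.
Government account inflow 154 billion rupees: the RBI's securities portfolio is untouched → 0.
Government spending 413 billion rupees: the RBI's securities portfolio is untouched → 0.
Net: 72 + 175 + 0 + 0 = +247 billion.

+247 billion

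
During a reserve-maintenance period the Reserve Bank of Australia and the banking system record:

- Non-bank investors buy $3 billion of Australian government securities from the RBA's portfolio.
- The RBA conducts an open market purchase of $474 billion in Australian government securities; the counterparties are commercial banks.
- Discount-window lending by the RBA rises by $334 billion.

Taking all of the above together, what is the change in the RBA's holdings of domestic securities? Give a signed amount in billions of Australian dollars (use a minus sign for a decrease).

RBA balance sheet:
  Assets:      Securities +$471B, Loans to banks +$334B
  Liabilities: Bank reserves +$805B
Commercial banking system:
  Assets:      Reserves at CB +$805B, Securities −$474B
  Liabilities: Checkable deposits −$3B, Borrowings from CB +$334B
So the change in the RBA's holdings of domestic securities is +$471 billion.

+$471 billion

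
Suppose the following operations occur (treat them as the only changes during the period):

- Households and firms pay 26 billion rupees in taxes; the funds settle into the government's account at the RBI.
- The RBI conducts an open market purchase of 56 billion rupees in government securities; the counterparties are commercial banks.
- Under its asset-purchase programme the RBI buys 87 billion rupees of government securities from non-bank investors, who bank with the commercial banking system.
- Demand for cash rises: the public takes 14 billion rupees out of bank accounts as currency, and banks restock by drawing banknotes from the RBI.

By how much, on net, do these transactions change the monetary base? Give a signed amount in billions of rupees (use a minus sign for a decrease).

+117 billion

RBI balance sheet:
  Assets:      Securities +143B
  Liabilities: Bank reserves +103B, Currency in circulation +14B, Government deposits +26B
Commercial banking system:
  Assets:      Reserves at CB +103B, Securities −56B
  Liabilities: Checkable deposits +47B
Monetary base = currency + reserves: +14B + (+103B) = +117 billion.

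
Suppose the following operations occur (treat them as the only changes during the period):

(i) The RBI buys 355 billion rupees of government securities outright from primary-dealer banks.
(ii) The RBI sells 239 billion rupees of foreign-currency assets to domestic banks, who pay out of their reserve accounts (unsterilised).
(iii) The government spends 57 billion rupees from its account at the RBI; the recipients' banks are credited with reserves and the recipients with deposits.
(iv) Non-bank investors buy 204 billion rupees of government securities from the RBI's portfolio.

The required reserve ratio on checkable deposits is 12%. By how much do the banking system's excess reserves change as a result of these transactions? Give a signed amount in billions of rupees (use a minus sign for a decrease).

-13.36 billion

OMO purchase (from banks) 355 billion rupees: reserves +355B, deposits 0.
FX sale 239 billion rupees: reserves −239B, deposits 0.
Government spending 57 billion rupees: reserves +57B, deposits +57B.
Asset sale (to non-banks) 204 billion rupees: reserves −204B, deposits −204B.
Totals: Δreserves = −31B, Δdeposits = −147B.
Δrequired reserves = 12% × −147B = −17.64B.
Δexcess reserves = Δreserves − Δrequired = −31B − (−17.64B) = -13.36 billion.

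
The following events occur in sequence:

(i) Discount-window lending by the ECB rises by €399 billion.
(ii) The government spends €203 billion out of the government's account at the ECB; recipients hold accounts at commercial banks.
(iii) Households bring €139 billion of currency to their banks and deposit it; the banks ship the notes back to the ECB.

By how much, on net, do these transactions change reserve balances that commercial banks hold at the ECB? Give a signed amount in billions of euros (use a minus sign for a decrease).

+€741 billion

Discount-window loan €399 billion: the loan is credited to the bank's reserve account → +€399B.
Government spending €203 billion: government payments flow into bank reserve accounts → +€203B.
Currency deposit €139 billion: returned notes are swapped for reserve credit → +€139B.
Net: 399 + 203 + 139 = +€741 billion.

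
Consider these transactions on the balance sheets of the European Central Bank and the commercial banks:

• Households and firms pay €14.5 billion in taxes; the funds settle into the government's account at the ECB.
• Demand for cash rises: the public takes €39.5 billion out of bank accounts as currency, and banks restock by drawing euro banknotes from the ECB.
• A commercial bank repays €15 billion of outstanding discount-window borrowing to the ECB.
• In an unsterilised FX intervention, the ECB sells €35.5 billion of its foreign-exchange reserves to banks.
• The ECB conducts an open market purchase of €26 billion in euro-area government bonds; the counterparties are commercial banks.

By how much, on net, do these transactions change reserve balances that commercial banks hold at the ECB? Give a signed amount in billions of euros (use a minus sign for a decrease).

Government account inflow €14.5 billion: funds move from bank reserves into the government account → −€14.5B.
Currency withdrawal €39.5 billion: banks swap reserves for currency → −€39.5B.
Discount-window repayment €15 billion: repayment is debited from reserves → −€15B.
FX sale €35.5 billion: the buying banks pay out of their reserve balances → −€35.5B.
OMO purchase (from banks) €26 billion: the ECB pays by crediting reserve accounts → +€26B.
Net: −14.5 − 39.5 − 15 − 35.5 + 26 = -€78.5 billion.

-€78.5 billion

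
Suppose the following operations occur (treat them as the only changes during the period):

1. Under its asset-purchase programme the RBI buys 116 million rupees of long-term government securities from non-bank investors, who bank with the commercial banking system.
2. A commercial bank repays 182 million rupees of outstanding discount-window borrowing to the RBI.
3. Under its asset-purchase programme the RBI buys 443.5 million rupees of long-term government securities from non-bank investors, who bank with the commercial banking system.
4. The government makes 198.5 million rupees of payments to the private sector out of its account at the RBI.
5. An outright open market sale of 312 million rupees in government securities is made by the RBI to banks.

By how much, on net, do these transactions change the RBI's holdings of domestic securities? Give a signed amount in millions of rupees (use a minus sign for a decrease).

+247.5 million

Asset purchase (from non-banks) 116 million rupees: securities added to the RBI's portfolio → +116M.
Discount-window repayment 182 million rupees: the RBI's securities portfolio is untouched → 0.
Asset purchase (from non-banks) 443.5 million rupees: securities added to the RBI's portfolio → +443.5M.
Government spending 198.5 million rupees: the RBI's securities portfolio is untouched → 0.
OMO sale (to banks) 312 million rupees: securities removed from the RBI's portfolio → −312M.
Net: 116 + 0 + 443.5 + 0 − 312 = +247.5 million.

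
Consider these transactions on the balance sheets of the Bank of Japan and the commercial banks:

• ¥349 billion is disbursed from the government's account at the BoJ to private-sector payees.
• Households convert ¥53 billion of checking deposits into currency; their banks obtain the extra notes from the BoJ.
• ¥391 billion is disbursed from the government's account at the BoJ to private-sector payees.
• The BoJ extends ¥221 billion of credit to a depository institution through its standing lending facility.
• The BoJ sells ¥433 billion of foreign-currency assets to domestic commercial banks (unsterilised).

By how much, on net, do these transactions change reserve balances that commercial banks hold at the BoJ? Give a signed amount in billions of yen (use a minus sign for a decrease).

Government spending ¥349 billion: government payments flow into bank reserve accounts → +¥349B.
Currency withdrawal ¥53 billion: banks swap reserves for currency → −¥53B.
Government spending ¥391 billion: government payments flow into bank reserve accounts → +¥391B.
Discount-window loan ¥221 billion: the loan is credited to the bank's reserve account → +¥221B.
FX sale ¥433 billion: the buying banks pay out of their reserve balances → −¥433B.
Net: 349 − 53 + 391 + 221 − 433 = +¥475 billion.

+¥475 billion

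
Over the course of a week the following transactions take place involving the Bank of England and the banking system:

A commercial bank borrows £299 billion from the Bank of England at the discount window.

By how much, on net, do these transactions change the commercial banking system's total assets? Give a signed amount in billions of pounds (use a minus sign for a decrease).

+£299 billion

Discount-window loan £299 billion: bank balance sheets expand → +£299B.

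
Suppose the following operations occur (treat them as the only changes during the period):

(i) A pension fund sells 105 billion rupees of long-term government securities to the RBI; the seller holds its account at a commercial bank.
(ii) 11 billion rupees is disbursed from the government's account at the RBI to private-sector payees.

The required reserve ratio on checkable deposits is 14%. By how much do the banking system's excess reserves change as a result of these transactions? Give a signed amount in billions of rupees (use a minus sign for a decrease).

Asset purchase (from non-banks) 105 billion rupees: reserves +105B, deposits +105B.
Government spending 11 billion rupees: reserves +11B, deposits +11B.
Totals: Δreserves = +116B, Δdeposits = +116B.
Δrequired reserves = 14% × +116B = +16.24B.
Δexcess reserves = Δreserves − Δrequired = +116B − (+16.24B) = +99.76 billion.

+99.76 billion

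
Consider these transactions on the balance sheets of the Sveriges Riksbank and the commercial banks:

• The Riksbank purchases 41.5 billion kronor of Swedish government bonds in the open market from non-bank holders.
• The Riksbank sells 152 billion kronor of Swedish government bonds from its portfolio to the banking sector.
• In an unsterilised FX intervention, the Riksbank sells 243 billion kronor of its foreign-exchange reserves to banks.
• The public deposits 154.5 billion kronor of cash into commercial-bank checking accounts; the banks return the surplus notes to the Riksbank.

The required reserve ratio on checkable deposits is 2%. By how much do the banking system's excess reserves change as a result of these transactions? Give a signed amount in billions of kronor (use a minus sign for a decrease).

Asset purchase (from non-banks) 41.5 billion kronor: reserves +41.5B, deposits +41.5B.
OMO sale (to banks) 152 billion kronor: reserves −152B, deposits 0.
FX sale 243 billion kronor: reserves −243B, deposits 0.
Currency deposit 154.5 billion kronor: reserves +154.5B, deposits +154.5B.
Totals: Δreserves = −199B, Δdeposits = +196B.
Δrequired reserves = 2% × +196B = +3.92B.
Δexcess reserves = Δreserves − Δrequired = −199B − (+3.92B) = -202.92 billion.

-202.92 billion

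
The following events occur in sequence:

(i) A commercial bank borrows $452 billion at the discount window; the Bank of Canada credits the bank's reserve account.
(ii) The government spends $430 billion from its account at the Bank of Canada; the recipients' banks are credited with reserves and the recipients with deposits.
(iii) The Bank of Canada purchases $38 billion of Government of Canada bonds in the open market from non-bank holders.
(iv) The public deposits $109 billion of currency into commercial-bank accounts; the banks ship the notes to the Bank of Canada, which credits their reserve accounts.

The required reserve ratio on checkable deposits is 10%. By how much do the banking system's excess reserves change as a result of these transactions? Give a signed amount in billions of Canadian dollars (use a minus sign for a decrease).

Discount-window loan $452 billion: reserves +$452B, deposits 0.
Government spending $430 billion: reserves +$430B, deposits +$430B.
Asset purchase (from non-banks) $38 billion: reserves +$38B, deposits +$38B.
Currency deposit $109 billion: reserves +$109B, deposits +$109B.
Totals: Δreserves = +$1029B, Δdeposits = +$577B.
Δrequired reserves = 10% × +$577B = +$57.7B.
Δexcess reserves = Δreserves − Δrequired = +$1029B − (+$57.7B) = +$971.3 billion.

+$971.3 billion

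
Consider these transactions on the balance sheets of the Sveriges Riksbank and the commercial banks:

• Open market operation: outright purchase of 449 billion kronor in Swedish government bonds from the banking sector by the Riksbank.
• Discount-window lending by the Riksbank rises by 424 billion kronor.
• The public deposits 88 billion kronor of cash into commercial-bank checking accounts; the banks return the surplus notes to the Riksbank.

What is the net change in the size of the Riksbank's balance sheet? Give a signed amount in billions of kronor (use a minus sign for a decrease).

Riksbank balance sheet:
  Assets:      Securities +449B, Loans to banks +424B
  Liabilities: Bank reserves +961B, Currency in circulation −88B
Commercial banking system:
  Assets:      Reserves at CB +961B, Securities −449B
  Liabilities: Checkable deposits +88B, Borrowings from CB +424B
Change in total Riksbank assets = +873 billion.

+873 billion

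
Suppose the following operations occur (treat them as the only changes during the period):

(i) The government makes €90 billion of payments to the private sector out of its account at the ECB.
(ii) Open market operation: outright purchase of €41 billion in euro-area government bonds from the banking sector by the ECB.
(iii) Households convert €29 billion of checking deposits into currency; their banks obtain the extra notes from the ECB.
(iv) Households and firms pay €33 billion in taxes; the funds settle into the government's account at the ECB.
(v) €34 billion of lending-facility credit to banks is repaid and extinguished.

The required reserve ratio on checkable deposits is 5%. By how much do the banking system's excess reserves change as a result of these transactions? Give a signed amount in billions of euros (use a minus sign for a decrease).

Government spending €90 billion: reserves +€90B, deposits +€90B.
OMO purchase (from banks) €41 billion: reserves +€41B, deposits 0.
Currency withdrawal €29 billion: reserves −€29B, deposits −€29B.
Government account inflow €33 billion: reserves −€33B, deposits −€33B.
Discount-window repayment €34 billion: reserves −€34B, deposits 0.
Totals: Δreserves = +€35B, Δdeposits = +€28B.
Δrequired reserves = 5% × +€28B = +€1.4B.
Δexcess reserves = Δreserves − Δrequired = +€35B − (+€1.4B) = +€33.6 billion.

+€33.6 billion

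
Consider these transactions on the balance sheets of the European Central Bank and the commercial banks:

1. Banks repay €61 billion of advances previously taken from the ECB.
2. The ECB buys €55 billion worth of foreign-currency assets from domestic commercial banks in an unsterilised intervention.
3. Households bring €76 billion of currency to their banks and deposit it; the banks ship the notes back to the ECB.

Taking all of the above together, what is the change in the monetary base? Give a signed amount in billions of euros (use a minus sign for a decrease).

ECB balance sheet:
  Assets:      Loans to banks −€61B, Foreign assets +€55B
  Liabilities: Bank reserves +€70B, Currency in circulation −€76B
Monetary base = currency + reserves: −€76B + (+€70B) = -€6 billion.

-€6 billion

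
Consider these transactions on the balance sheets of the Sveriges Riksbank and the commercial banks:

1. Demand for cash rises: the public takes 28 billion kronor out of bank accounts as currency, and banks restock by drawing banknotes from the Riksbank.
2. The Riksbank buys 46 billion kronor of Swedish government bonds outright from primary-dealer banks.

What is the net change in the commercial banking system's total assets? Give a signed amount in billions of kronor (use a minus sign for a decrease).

Currency withdrawal 28 billion kronor: bank balance sheets shrink → −28B.
OMO purchase (from banks) 46 billion kronor: just an asset swap on bank balance sheets → 0.
Net: −28 + 0 = -28 billion.

-28 billion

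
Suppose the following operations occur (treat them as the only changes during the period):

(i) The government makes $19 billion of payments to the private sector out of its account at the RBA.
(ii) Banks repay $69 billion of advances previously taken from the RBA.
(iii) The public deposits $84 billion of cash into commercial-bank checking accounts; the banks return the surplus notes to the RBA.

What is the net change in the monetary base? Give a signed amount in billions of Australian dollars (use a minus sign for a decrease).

Government spending $19 billion: a non-base liability converts back to reserves → +$19B.
Discount-window repayment $69 billion: RBA balance sheet contracts → −$69B.
Currency deposit $84 billion: just a shift between currency and reserves — both are base money → 0.
Net: 19 − 69 + 0 = -$50 billion.

-$50 billion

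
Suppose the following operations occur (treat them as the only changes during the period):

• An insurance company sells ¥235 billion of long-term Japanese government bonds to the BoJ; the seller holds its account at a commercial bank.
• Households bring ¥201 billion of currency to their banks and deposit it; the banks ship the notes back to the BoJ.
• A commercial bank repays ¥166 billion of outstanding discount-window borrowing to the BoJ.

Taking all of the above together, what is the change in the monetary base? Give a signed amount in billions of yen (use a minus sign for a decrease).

+¥69 billion

BoJ balance sheet:
  Assets:      Securities +¥235B, Loans to banks −¥166B
  Liabilities: Bank reserves +¥270B, Currency in circulation −¥201B
Monetary base = currency + reserves: −¥201B + (+¥270B) = +¥69 billion.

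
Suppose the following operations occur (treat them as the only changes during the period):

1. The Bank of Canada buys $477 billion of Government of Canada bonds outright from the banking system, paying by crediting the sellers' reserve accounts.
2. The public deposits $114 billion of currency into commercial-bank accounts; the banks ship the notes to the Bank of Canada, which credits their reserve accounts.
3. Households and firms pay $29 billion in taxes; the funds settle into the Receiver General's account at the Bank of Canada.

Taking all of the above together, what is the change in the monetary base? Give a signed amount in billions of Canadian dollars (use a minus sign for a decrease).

+$448 billion

OMO purchase (from banks) $477 billion: Bank of Canada balance sheet expands → +$477B.
Currency deposit $114 billion: just a shift between currency and reserves — both are base money → 0.
Government account inflow $29 billion: reserves shift to a non-base liability → −$29B.
Net: 477 + 0 − 29 = +$448 billion.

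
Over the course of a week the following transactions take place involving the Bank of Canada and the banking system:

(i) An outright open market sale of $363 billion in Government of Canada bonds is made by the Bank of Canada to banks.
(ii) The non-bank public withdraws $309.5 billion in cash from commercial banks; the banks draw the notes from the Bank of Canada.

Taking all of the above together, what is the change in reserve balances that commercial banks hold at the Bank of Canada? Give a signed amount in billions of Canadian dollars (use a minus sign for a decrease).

OMO sale (to banks) $363 billion: the buying banks pay out of their reserve balances → −$363B.
Currency withdrawal $309.5 billion: banks swap reserves for currency → −$309.5B.
Net: −363 − 309.5 = -$672.5 billion.

-$672.5 billion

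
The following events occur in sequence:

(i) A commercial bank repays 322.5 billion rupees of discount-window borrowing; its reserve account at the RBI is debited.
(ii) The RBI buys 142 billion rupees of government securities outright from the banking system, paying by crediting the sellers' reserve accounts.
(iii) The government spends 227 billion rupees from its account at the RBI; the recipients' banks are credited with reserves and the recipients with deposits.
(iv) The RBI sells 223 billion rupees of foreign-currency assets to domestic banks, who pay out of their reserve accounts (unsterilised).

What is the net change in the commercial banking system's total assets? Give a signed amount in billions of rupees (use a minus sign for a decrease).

-95.5 billion

RBI balance sheet:
  Assets:      Securities +142B, Loans to banks −322.5B, Foreign assets −223B
  Liabilities: Bank reserves −176.5B, Government deposits −227B
Commercial banking system:
  Assets:      Reserves at CB −176.5B, Securities −142B, Foreign assets +223B
  Liabilities: Checkable deposits +227B, Borrowings from CB −322.5B
Change in total bank assets = -95.5 billion.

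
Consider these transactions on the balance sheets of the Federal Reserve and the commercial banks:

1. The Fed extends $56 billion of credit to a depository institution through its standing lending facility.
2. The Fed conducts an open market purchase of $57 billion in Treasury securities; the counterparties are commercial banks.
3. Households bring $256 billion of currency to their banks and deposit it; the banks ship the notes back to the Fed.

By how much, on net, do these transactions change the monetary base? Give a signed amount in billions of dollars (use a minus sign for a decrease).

Fed balance sheet:
  Assets:      Securities +$57B, Loans to banks +$56B
  Liabilities: Bank reserves +$369B, Currency in circulation −$256B
Commercial banking system:
  Assets:      Reserves at CB +$369B, Securities −$57B
  Liabilities: Checkable deposits +$256B, Borrowings from CB +$56B
Monetary base = currency + reserves: −$256B + (+$369B) = +$113 billion.

+$113 billion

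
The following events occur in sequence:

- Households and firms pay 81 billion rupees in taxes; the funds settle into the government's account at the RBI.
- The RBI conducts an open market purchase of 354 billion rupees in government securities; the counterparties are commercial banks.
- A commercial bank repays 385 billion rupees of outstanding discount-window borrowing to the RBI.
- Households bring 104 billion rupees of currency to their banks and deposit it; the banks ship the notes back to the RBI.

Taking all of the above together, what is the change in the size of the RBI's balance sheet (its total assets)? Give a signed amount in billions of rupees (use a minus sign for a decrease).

-31 billion

Government account inflow 81 billion rupees: only the composition of liabilities changes → 0.
OMO purchase (from banks) 354 billion rupees: an RBI asset is acquired → +354B.
Discount-window repayment 385 billion rupees: an RBI asset is shed → −385B.
Currency deposit 104 billion rupees: only the composition of liabilities changes → 0.
Net: 0 + 354 − 385 + 0 = -31 billion.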